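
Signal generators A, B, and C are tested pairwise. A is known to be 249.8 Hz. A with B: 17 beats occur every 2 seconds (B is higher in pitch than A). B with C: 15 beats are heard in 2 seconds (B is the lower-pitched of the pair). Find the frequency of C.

265.8 Hz

A–B: Beat frequency = 17/2 = 8.5 Hz.
B is above A, so f_B = 249.8 + 8.5 = 258.3 Hz.
B–C: Beat frequency = 15/2 = 7.5 Hz.
C is above B, so f_C = 258.3 + 7.5 = 265.8 Hz.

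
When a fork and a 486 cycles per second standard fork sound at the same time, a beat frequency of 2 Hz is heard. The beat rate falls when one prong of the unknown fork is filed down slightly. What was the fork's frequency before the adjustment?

|f − 486| = 2, so the fork was at either 484 Hz or 488 Hz.
Filing a prong removes mass and raises the fork's frequency; the adjustment raises the fork's frequency.
The beat rate fell, so the adjustment moved the fork toward 486 Hz — it must have started below the reference.

484 Hz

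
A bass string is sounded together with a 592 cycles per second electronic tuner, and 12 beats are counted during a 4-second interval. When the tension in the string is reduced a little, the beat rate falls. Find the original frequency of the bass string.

595 Hz

Beat frequency = 12/4 = 3 Hz.
|f − 592| = 3, so the bass string was at either 589 Hz or 595 Hz.
Lower tension means lower frequency; the adjustment lowers the bass string's frequency.
The beat rate fell, so the adjustment moved the bass string toward 592 Hz — it must have started above the reference.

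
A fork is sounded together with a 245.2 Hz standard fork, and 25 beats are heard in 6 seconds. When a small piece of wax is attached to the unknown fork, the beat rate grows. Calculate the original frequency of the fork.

Beat frequency = 25/6 = 4.1667 Hz.
|f − 245.2| = 4.1667, so the fork was at either 241.0333 Hz or 249.3667 Hz.
Loading a fork with wax lowers its frequency; the adjustment lowers the fork's frequency.
The beat rate rose, so the adjustment moved the fork further from 245.2 Hz — it was already below the reference.

241.0333 Hz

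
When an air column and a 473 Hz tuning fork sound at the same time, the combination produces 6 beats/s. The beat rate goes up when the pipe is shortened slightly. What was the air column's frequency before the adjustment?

479 Hz

|f − 473| = 6, so the air column was at either 467 Hz or 479 Hz.
A shorter pipe has a higher fundamental; the adjustment raises the air column's frequency.
The beat rate rose, so the adjustment moved the air column further from 473 Hz — it was already above the reference.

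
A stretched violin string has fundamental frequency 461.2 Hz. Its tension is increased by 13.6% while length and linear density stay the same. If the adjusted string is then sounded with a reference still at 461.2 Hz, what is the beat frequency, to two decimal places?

30.36 Hz

For a string, f ∝ √T, so the new frequency is 461.2·√1.136 = 491.5622 Hz.
f_beat = |491.5622 − 461.2| = 30.36 Hz.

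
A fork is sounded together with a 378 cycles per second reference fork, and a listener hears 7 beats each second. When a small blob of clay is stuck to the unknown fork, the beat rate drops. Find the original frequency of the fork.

385 Hz

|f − 378| = 7, so the fork was at either 371 Hz or 385 Hz.
Adding mass to a fork lowers its frequency; the adjustment lowers the fork's frequency.
The beat rate fell, so the adjustment moved the fork toward 378 Hz — it must have started above the reference.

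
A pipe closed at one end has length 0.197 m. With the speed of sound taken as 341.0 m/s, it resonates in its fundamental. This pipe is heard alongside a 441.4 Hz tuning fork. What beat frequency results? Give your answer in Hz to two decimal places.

8.66 Hz

Closed pipe (odd harmonics): f_n = n·v/(4L) = 1·341.0/(4·0.197) = 432.7411 Hz.
f_beat = |432.7411 − 441.4| = 8.66 Hz.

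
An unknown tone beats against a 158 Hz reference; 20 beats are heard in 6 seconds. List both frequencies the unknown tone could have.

Beat frequency = 20/6 = 3.3333 Hz.
|f − 158| = 3.3333, so f = 158 ± 3.3333.

154.6667 Hz or 161.3333 Hz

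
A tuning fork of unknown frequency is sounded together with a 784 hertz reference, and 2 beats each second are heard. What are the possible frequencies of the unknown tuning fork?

|f − 784| = 2, so f = 784 ± 2.

782 Hz or 786 Hz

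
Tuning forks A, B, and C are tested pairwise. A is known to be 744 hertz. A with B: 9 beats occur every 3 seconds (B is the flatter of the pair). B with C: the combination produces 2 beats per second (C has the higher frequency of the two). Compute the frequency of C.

743 Hz

A–B: Beat frequency = 9/3 = 3 Hz.
B is below A, so f_B = 744 − 3 = 741 Hz.
C is above B, so f_C = 741 + 2 = 743 Hz.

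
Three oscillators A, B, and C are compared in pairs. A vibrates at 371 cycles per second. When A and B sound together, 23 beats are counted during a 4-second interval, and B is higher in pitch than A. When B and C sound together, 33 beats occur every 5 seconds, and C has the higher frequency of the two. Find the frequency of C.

383.35 Hz

A–B: Beat frequency = 23/4 = 5.75 Hz.
B is above A, so f_B = 371 + 5.75 = 376.75 Hz.
B–C: Beat frequency = 33/5 = 6.6 Hz.
C is above B, so f_C = 376.75 + 6.6 = 383.35 Hz.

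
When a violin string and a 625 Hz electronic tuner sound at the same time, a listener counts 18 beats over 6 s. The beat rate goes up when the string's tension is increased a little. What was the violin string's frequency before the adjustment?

Beat frequency = 18/6 = 3 Hz.
|f − 625| = 3, so the violin string was at either 622 Hz or 628 Hz.
Higher tension means higher frequency; the adjustment raises the violin string's frequency.
The beat rate rose, so the adjustment moved the violin string further from 625 Hz — it was already above the reference.

628 Hz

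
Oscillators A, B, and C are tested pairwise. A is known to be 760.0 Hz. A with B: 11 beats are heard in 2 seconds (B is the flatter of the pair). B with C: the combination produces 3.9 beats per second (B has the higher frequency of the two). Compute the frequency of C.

750.6 Hz

A–B: Beat frequency = 11/2 = 5.5 Hz.
B is below A, so f_B = 760.0 − 5.5 = 754.5 Hz.
C is below B, so f_C = 754.5 − 3.9 = 750.6 Hz.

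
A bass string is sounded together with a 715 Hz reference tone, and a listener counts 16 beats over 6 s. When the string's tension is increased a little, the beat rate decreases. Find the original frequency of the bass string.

712.3333 Hz

Beat frequency = 16/6 = 2.6667 Hz.
|f − 715| = 2.6667, so the bass string was at either 712.3333 Hz or 717.6667 Hz.
Higher tension means higher frequency; the adjustment raises the bass string's frequency.
The beat rate fell, so the adjustment moved the bass string toward 715 Hz — it must have started below the reference.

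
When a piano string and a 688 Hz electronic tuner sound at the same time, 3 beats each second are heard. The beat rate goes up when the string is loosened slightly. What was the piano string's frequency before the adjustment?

|f − 688| = 3, so the piano string was at either 685 Hz or 691 Hz.
Reducing tension lowers a string's frequency; the adjustment lowers the piano string's frequency.
The beat rate rose, so the adjustment moved the piano string further from 688 Hz — it was already below the reference.

685 Hz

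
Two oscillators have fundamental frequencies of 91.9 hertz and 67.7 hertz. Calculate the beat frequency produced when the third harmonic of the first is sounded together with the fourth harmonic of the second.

Third harmonic of the first: 3·91.9 = 275.7 Hz.
Fourth harmonic of the second: 4·67.7 = 270.8 Hz.
f_beat = |275.7 − 270.8| = 4.9 Hz.

4.9 Hz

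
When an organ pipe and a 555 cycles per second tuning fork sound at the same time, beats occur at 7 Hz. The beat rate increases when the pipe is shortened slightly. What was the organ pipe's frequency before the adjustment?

|f − 555| = 7, so the organ pipe was at either 548 Hz or 562 Hz.
A shorter pipe has a higher fundamental; the adjustment raises the organ pipe's frequency.
The beat rate rose, so the adjustment moved the organ pipe further from 555 Hz — it was already above the reference.

562 Hz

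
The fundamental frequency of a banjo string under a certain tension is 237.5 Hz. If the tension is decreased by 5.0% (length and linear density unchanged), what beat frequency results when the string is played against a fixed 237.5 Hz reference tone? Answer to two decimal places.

For a string, f ∝ √T, so the new frequency is 237.5·√0.950 = 231.4864 Hz.
f_beat = |231.4864 − 237.5| = 6.01 Hz.

6.01 Hz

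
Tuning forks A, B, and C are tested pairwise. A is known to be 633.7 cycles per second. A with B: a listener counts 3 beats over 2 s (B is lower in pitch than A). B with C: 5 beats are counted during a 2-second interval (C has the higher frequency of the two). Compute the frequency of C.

634.7 Hz

A–B: Beat frequency = 3/2 = 1.5 Hz.
B is below A, so f_B = 633.7 − 1.5 = 632.2 Hz.
B–C: Beat frequency = 5/2 = 2.5 Hz.
C is above B, so f_C = 632.2 + 2.5 = 634.7 Hz.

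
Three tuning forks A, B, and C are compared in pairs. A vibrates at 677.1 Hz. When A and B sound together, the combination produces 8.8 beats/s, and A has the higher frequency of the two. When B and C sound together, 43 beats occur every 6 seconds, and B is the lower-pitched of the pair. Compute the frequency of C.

B is below A, so f_B = 677.1 − 8.8 = 668.3 Hz.
B–C: Beat frequency = 43/6 = 7.1667 Hz.
C is above B, so f_C = 668.3 + 7.1667 = 675.4667 Hz.

675.4667 Hz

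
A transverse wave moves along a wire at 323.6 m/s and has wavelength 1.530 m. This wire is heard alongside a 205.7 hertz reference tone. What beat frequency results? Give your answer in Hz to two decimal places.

5.80 Hz

Source frequency f = v/λ = 323.6/1.530 = 211.5033 Hz.
f_beat = |211.5033 − 205.7| = 5.80 Hz.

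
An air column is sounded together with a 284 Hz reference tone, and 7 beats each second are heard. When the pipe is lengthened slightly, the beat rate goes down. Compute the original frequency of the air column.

|f − 284| = 7, so the air column was at either 277 Hz or 291 Hz.
A longer pipe has a lower fundamental; the adjustment lowers the air column's frequency.
The beat rate fell, so the adjustment moved the air column toward 284 Hz — it must have started above the reference.

291 Hz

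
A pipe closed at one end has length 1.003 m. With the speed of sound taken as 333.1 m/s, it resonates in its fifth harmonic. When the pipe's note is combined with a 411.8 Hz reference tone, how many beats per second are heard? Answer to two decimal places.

Closed pipe (odd harmonics): f_n = n·v/(4L) = 5·333.1/(4·1.003) = 415.1296 Hz.
f_beat = |415.1296 − 411.8| = 3.33 Hz.

3.33 Hz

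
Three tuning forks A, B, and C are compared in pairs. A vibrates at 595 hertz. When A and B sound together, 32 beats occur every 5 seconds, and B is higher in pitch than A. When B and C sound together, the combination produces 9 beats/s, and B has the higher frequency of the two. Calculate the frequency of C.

592.4 Hz

A–B: Beat frequency = 32/5 = 6.4 Hz.
B is above A, so f_B = 595 + 6.4 = 601.4 Hz.
C is below B, so f_C = 601.4 − 9 = 592.4 Hz.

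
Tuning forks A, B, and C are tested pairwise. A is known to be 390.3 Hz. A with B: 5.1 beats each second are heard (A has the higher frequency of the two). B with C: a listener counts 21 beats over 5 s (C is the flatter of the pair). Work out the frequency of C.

B is below A, so f_B = 390.3 − 5.1 = 385.2 Hz.
B–C: Beat frequency = 21/5 = 4.2 Hz.
C is below B, so f_C = 385.2 − 4.2 = 381 Hz.

381 Hz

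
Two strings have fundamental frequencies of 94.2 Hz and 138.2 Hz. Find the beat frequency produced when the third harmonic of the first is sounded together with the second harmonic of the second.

6.2 Hz

Third harmonic of the first: 3·94.2 = 282.6 Hz.
Second harmonic of the second: 2·138.2 = 276.4 Hz.
f_beat = |282.6 − 276.4| = 6.2 Hz.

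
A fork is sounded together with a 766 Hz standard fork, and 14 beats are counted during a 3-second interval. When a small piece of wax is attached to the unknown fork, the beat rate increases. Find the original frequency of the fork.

Beat frequency = 14/3 = 4.6667 Hz.
|f − 766| = 4.6667, so the fork was at either 761.3333 Hz or 770.6667 Hz.
Loading a fork with wax lowers its frequency; the adjustment lowers the fork's frequency.
The beat rate rose, so the adjustment moved the fork further from 766 Hz — it was already below the reference.

761.3333 Hz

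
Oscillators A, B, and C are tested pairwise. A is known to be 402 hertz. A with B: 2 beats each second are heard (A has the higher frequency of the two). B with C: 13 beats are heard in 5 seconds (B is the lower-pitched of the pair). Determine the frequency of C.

B is below A, so f_B = 402 − 2 = 400 Hz.
B–C: Beat frequency = 13/5 = 2.6 Hz.
C is above B, so f_C = 400 + 2.6 = 402.6 Hz.

402.6 Hz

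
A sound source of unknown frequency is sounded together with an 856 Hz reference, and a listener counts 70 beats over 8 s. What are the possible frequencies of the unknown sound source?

Beat frequency = 70/8 = 8.75 Hz.
|f − 856| = 8.75, so f = 856 ± 8.75.

847.25 Hz or 864.75 Hz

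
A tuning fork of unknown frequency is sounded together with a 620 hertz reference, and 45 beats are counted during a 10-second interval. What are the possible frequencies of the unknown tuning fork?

Beat frequency = 45/10 = 4.5 Hz.
|f − 620| = 4.5, so f = 620 ± 4.5.

615.5 Hz or 624.5 Hz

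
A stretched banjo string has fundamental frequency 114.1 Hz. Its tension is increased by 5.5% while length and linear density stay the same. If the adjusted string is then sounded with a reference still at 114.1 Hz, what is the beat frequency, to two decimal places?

3.10 Hz

For a string, f ∝ √T, so the new frequency is 114.1·√1.055 = 117.1958 Hz.
f_beat = |117.1958 − 114.1| = 3.10 Hz.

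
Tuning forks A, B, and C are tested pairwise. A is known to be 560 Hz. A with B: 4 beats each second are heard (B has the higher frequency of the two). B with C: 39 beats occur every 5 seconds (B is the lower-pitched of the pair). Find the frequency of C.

571.8 Hz

B is above A, so f_B = 560 + 4 = 564 Hz.
B–C: Beat frequency = 39/5 = 7.8 Hz.
C is above B, so f_C = 564 + 7.8 = 571.8 Hz.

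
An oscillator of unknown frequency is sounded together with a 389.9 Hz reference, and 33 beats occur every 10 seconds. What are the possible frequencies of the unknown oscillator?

Beat frequency = 33/10 = 3.3 Hz.
|f − 389.9| = 3.3, so f = 389.9 ± 3.3.

386.6 Hz or 393.2 Hz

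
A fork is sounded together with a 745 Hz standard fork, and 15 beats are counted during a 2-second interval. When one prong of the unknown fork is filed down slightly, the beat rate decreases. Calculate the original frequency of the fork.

Beat frequency = 15/2 = 7.5 Hz.
|f − 745| = 7.5, so the fork was at either 737.5 Hz or 752.5 Hz.
Filing a prong removes mass and raises the fork's frequency; the adjustment raises the fork's frequency.
The beat rate fell, so the adjustment moved the fork toward 745 Hz — it must have started below the reference.

737.5 Hz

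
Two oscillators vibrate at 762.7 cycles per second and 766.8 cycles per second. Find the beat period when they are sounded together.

f_beat = |762.7 − 766.8| = 4.1 Hz.
Beat period T = 1 / f_beat = 1 / 4.1 s.

0.244 s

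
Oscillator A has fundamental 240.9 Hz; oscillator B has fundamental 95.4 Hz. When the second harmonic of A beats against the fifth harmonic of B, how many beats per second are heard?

4.8 Hz

Second harmonic of the first: 2·240.9 = 481.8 Hz.
Fifth harmonic of the second: 5·95.4 = 477.0 Hz.
f_beat = |481.8 − 477.0| = 4.8 Hz.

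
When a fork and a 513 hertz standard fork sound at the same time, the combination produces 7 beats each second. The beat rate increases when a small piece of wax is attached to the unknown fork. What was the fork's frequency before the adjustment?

506 Hz

|f − 513| = 7, so the fork was at either 506 Hz or 520 Hz.
Loading a fork with wax lowers its frequency; the adjustment lowers the fork's frequency.
The beat rate rose, so the adjustment moved the fork further from 513 Hz — it was already below the reference.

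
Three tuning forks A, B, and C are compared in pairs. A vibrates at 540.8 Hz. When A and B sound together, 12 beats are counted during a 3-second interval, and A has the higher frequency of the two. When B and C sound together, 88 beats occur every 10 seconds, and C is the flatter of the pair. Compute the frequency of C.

528 Hz

A–B: Beat frequency = 12/3 = 4 Hz.
B is below A, so f_B = 540.8 − 4 = 536.8 Hz.
B–C: Beat frequency = 88/10 = 8.8 Hz.
C is below B, so f_C = 536.8 − 8.8 = 528 Hz.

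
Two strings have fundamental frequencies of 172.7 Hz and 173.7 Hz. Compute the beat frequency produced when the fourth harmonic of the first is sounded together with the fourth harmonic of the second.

4.0 Hz

Fourth harmonic of the first: 4·172.7 = 690.8 Hz.
Fourth harmonic of the second: 4·173.7 = 694.8 Hz.
f_beat = |690.8 − 694.8| = 4.0 Hz.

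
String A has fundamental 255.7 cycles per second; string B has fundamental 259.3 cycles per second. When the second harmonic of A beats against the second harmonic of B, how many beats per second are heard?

Second harmonic of the first: 2·255.7 = 511.4 Hz.
Second harmonic of the second: 2·259.3 = 518.6 Hz.
f_beat = |511.4 − 518.6| = 7.2 Hz.

7.2 Hz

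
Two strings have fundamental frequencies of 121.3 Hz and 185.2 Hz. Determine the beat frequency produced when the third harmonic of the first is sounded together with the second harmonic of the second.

Third harmonic of the first: 3·121.3 = 363.9 Hz.
Second harmonic of the second: 2·185.2 = 370.4 Hz.
f_beat = |363.9 − 370.4| = 6.5 Hz.

6.5 Hz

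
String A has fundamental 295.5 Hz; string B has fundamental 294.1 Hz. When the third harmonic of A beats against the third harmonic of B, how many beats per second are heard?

4.2 Hz

Third harmonic of the first: 3·295.5 = 886.5 Hz.
Third harmonic of the second: 3·294.1 = 882.3 Hz.
f_beat = |886.5 − 882.3| = 4.2 Hz.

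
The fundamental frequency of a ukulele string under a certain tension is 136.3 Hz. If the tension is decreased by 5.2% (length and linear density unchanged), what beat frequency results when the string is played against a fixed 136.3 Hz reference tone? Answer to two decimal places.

For a string, f ∝ √T, so the new frequency is 136.3·√0.948 = 132.7089 Hz.
f_beat = |132.7089 − 136.3| = 3.59 Hz.

3.59 Hz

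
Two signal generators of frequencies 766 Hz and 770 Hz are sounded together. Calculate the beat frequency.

4 Hz

The beat frequency equals the magnitude of the frequency difference.
|766 − 770| = 4 Hz.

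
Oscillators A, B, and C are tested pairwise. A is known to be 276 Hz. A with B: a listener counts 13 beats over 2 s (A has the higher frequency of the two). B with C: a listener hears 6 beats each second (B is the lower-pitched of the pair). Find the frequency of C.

A–B: Beat frequency = 13/2 = 6.5 Hz.
B is below A, so f_B = 276 − 6.5 = 269.5 Hz.
C is above B, so f_C = 269.5 + 6 = 275.5 Hz.

275.5 Hz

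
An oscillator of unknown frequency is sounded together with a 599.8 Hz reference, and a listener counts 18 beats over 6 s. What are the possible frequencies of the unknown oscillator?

596.8 Hz or 602.8 Hz

Beat frequency = 18/6 = 3 Hz.
|f − 599.8| = 3, so f = 599.8 ± 3.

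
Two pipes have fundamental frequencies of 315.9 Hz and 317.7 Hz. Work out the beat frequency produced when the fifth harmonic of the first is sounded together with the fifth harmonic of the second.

Fifth harmonic of the first: 5·315.9 = 1579.5 Hz.
Fifth harmonic of the second: 5·317.7 = 1588.5 Hz.
f_beat = |1579.5 − 1588.5| = 9.0 Hz.

9.0 Hz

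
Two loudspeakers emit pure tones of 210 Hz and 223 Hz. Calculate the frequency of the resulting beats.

Beats arise from superposition of two nearby frequencies; the beat rate is |f₁ − f₂|.
|210 − 223| = 13 Hz.

13 Hz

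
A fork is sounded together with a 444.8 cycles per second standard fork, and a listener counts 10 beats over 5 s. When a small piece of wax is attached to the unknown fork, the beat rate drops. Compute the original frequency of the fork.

Beat frequency = 10/5 = 2 Hz.
|f − 444.8| = 2, so the fork was at either 442.8 Hz or 446.8 Hz.
Loading a fork with wax lowers its frequency; the adjustment lowers the fork's frequency.
The beat rate fell, so the adjustment moved the fork toward 444.8 Hz — it must have started above the reference.

446.8 Hz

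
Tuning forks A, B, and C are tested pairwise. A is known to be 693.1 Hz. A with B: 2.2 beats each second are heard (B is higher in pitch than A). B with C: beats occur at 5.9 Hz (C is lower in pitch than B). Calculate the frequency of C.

B is above A, so f_B = 693.1 + 2.2 = 695.3 Hz.
C is below B, so f_C = 695.3 − 5.9 = 689.4 Hz.

689.4 Hz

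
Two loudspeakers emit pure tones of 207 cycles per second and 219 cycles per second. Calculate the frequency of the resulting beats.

The beat frequency equals the magnitude of the frequency difference.
|207 − 219| = 12 Hz.

12 Hz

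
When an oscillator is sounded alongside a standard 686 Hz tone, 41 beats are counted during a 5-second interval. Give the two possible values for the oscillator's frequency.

677.8 Hz or 694.2 Hz

Beat frequency = 41/5 = 8.2 Hz.
|f − 686| = 8.2, so f = 686 ± 8.2.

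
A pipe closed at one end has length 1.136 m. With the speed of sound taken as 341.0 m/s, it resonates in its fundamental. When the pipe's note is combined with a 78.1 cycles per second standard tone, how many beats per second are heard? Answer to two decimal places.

3.06 Hz

Closed pipe (odd harmonics): f_n = n·v/(4L) = 1·341.0/(4·1.136) = 75.0440 Hz.
f_beat = |75.0440 − 78.1| = 3.06 Hz.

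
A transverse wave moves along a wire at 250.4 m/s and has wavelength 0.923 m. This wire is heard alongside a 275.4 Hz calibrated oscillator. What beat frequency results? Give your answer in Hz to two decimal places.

4.11 Hz

Source frequency f = v/λ = 250.4/0.923 = 271.2893 Hz.
f_beat = |271.2893 − 275.4| = 4.11 Hz.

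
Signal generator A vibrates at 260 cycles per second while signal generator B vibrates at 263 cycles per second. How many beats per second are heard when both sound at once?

Beats arise from superposition of two nearby frequencies; the beat rate is |f₁ − f₂|.
|260 − 263| = 3 Hz.

3 Hz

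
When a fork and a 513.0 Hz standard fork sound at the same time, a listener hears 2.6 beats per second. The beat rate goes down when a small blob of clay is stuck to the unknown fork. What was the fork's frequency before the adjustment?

|f − 513.0| = 2.6, so the fork was at either 510.4 Hz or 515.6 Hz.
Adding mass to a fork lowers its frequency; the adjustment lowers the fork's frequency.
The beat rate fell, so the adjustment moved the fork toward 513.0 Hz — it must have started above the reference.

515.6 Hz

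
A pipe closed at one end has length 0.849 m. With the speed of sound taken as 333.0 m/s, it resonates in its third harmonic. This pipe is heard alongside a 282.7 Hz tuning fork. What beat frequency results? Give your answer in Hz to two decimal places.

11.47 Hz

Closed pipe (odd harmonics): f_n = n·v/(4L) = 3·333.0/(4·0.849) = 294.1696 Hz.
f_beat = |294.1696 − 282.7| = 11.47 Hz.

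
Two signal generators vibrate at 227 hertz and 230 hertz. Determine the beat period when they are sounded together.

f_beat = |227 − 230| = 3 Hz.
Beat period T = 1 / f_beat = 1 / 3 s.

0.333 s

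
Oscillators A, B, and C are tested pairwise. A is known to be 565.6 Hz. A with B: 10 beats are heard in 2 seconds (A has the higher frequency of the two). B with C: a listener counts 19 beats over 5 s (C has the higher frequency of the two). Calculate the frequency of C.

A–B: Beat frequency = 10/2 = 5 Hz.
B is below A, so f_B = 565.6 − 5 = 560.6 Hz.
B–C: Beat frequency = 19/5 = 3.8 Hz.
C is above B, so f_C = 560.6 + 3.8 = 564.4 Hz.

564.4 Hz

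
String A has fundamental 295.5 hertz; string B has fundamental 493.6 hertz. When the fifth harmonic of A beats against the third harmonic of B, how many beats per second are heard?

Fifth harmonic of the first: 5·295.5 = 1477.5 Hz.
Third harmonic of the second: 3·493.6 = 1480.8 Hz.
f_beat = |1477.5 − 1480.8| = 3.3 Hz.

3.3 Hz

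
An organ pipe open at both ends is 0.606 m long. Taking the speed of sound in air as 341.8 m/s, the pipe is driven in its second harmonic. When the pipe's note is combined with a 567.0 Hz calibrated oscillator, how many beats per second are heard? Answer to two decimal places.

2.97 Hz

Open pipe: f_n = n·v/(2L) = 2·341.8/(2·0.606) = 564.0264 Hz.
f_beat = |564.0264 − 567.0| = 2.97 Hz.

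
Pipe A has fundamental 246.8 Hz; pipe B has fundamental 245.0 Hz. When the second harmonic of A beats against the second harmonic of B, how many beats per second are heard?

Second harmonic of the first: 2·246.8 = 493.6 Hz.
Second harmonic of the second: 2·245.0 = 490.0 Hz.
f_beat = |493.6 − 490.0| = 3.6 Hz.

3.6 Hz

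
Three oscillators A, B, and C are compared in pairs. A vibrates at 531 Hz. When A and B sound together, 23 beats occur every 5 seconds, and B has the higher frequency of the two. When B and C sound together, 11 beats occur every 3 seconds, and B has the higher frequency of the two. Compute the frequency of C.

A–B: Beat frequency = 23/5 = 4.6 Hz.
B is above A, so f_B = 531 + 4.6 = 535.6 Hz.
B–C: Beat frequency = 11/3 = 3.6667 Hz.
C is below B, so f_C = 535.6 − 3.6667 = 531.9333 Hz.

531.9333 Hz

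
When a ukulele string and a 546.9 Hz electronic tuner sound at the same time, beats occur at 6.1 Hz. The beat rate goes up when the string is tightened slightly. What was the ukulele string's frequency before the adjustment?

553 Hz

|f − 546.9| = 6.1, so the ukulele string was at either 540.8 Hz or 553 Hz.
Increasing tension raises a string's frequency; the adjustment raises the ukulele string's frequency.
The beat rate rose, so the adjustment moved the ukulele string further from 546.9 Hz — it was already above the reference.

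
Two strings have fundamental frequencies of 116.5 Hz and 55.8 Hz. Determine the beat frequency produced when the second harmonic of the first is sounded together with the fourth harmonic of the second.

9.8 Hz

Second harmonic of the first: 2·116.5 = 233.0 Hz.
Fourth harmonic of the second: 4·55.8 = 223.2 Hz.
f_beat = |233.0 − 223.2| = 9.8 Hz.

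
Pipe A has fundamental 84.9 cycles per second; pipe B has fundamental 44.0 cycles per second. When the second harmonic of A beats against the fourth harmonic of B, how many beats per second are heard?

Second harmonic of the first: 2·84.9 = 169.8 Hz.
Fourth harmonic of the second: 4·44.0 = 176.0 Hz.
f_beat = |169.8 − 176.0| = 6.2 Hz.

6.2 Hz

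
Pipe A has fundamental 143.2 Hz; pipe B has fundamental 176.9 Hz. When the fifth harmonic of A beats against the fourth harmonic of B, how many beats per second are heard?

8.4 Hz

Fifth harmonic of the first: 5·143.2 = 716.0 Hz.
Fourth harmonic of the second: 4·176.9 = 707.6 Hz.
f_beat = |716.0 − 707.6| = 8.4 Hz.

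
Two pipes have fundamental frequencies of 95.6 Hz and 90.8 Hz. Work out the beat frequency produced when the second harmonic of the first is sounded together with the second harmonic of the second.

Second harmonic of the first: 2·95.6 = 191.2 Hz.
Second harmonic of the second: 2·90.8 = 181.6 Hz.
f_beat = |191.2 − 181.6| = 9.6 Hz.

9.6 Hz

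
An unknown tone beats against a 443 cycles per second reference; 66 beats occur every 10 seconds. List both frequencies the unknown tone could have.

Beat frequency = 66/10 = 6.6 Hz.
|f − 443| = 6.6, so f = 443 ± 6.6.

436.4 Hz or 449.6 Hz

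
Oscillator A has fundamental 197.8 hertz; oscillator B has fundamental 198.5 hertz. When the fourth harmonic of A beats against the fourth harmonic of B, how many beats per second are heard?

2.8 Hz

Fourth harmonic of the first: 4·197.8 = 791.2 Hz.
Fourth harmonic of the second: 4·198.5 = 794.0 Hz.
f_beat = |791.2 − 794.0| = 2.8 Hz.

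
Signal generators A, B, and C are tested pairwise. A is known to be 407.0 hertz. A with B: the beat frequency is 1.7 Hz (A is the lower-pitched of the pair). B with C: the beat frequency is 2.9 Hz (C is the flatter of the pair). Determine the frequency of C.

B is above A, so f_B = 407.0 + 1.7 = 408.7 Hz.
C is below B, so f_C = 408.7 − 2.9 = 405.8 Hz.

405.8 Hz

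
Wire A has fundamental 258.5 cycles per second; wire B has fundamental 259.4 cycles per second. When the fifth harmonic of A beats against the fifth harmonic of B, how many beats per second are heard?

4.5 Hz

Fifth harmonic of the first: 5·258.5 = 1292.5 Hz.
Fifth harmonic of the second: 5·259.4 = 1297.0 Hz.
f_beat = |1292.5 − 1297.0| = 4.5 Hz.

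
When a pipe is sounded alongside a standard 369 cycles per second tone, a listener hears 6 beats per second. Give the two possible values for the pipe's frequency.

363 Hz or 375 Hz

|f − 369| = 6, so f = 369 ± 6.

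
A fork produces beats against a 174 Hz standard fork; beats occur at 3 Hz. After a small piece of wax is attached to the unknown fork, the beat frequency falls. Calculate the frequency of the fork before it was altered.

|f − 174| = 3, so the fork was at either 171 Hz or 177 Hz.
Loading a fork with wax lowers its frequency; the adjustment lowers the fork's frequency.
The beat rate fell, so the adjustment moved the fork toward 174 Hz — it must have started above the reference.

177 Hz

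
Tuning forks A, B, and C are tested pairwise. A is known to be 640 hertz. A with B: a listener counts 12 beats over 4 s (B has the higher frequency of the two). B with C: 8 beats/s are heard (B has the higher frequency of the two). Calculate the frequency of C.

A–B: Beat frequency = 12/4 = 3 Hz.
B is above A, so f_B = 640 + 3 = 643 Hz.
C is below B, so f_C = 643 − 8 = 635 Hz.

635 Hz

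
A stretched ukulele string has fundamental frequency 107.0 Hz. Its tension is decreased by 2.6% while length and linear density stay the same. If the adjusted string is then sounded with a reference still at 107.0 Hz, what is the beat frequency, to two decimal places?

1.40 Hz

For a string, f ∝ √T, so the new frequency is 107.0·√0.974 = 105.5998 Hz.
f_beat = |105.5998 − 107.0| = 1.40 Hz.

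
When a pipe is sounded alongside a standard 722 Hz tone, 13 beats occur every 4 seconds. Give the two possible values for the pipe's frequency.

718.75 Hz or 725.25 Hz

Beat frequency = 13/4 = 3.25 Hz.
|f − 722| = 3.25, so f = 722 ± 3.25.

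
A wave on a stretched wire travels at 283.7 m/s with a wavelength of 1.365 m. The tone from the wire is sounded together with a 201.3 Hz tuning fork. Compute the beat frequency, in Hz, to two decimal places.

Source frequency f = v/λ = 283.7/1.365 = 207.8388 Hz.
f_beat = |207.8388 − 201.3| = 6.54 Hz.

6.54 Hz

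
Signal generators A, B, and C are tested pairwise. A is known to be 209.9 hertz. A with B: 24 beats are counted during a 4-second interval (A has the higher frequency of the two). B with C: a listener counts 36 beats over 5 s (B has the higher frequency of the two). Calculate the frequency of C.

196.7 Hz

A–B: Beat frequency = 24/4 = 6 Hz.
B is below A, so f_B = 209.9 − 6 = 203.9 Hz.
B–C: Beat frequency = 36/5 = 7.2 Hz.
C is below B, so f_C = 203.9 − 7.2 = 196.7 Hz.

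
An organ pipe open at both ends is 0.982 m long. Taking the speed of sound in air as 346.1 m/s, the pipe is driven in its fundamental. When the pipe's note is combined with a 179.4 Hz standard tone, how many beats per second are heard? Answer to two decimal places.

3.18 Hz

Open pipe: f_n = n·v/(2L) = 1·346.1/(2·0.982) = 176.2220 Hz.
f_beat = |176.2220 − 179.4| = 3.18 Hz.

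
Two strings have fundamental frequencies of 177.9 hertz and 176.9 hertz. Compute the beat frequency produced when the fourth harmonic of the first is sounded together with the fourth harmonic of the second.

4.0 Hz

Fourth harmonic of the first: 4·177.9 = 711.6 Hz.
Fourth harmonic of the second: 4·176.9 = 707.6 Hz.
f_beat = |711.6 − 707.6| = 4.0 Hz.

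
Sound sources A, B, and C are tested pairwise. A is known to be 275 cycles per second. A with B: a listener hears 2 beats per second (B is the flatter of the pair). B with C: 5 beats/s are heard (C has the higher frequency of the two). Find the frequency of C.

B is below A, so f_B = 275 − 2 = 273 Hz.
C is above B, so f_C = 273 + 5 = 278 Hz.

278 Hz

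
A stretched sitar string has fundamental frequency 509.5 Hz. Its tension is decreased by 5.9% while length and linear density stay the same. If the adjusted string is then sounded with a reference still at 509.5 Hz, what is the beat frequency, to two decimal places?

For a string, f ∝ √T, so the new frequency is 509.5·√0.941 = 494.2413 Hz.
f_beat = |494.2413 − 509.5| = 15.26 Hz.

15.26 Hz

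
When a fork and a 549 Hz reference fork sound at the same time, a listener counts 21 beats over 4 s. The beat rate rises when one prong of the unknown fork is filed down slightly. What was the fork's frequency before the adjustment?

Beat frequency = 21/4 = 5.25 Hz.
|f − 549| = 5.25, so the fork was at either 543.75 Hz or 554.25 Hz.
Filing a prong removes mass and raises the fork's frequency; the adjustment raises the fork's frequency.
The beat rate rose, so the adjustment moved the fork further from 549 Hz — it was already above the reference.

554.25 Hz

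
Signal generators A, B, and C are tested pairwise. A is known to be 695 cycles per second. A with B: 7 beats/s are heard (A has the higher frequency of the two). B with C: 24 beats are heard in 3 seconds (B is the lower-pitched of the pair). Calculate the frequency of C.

696 Hz

B is below A, so f_B = 695 − 7 = 688 Hz.
B–C: Beat frequency = 24/3 = 8 Hz.
C is above B, so f_C = 688 + 8 = 696 Hz.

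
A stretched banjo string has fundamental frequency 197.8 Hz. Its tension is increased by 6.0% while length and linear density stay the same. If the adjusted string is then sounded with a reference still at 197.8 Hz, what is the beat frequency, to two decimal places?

For a string, f ∝ √T, so the new frequency is 197.8·√1.060 = 203.6476 Hz.
f_beat = |203.6476 − 197.8| = 5.85 Hz.

5.85 Hz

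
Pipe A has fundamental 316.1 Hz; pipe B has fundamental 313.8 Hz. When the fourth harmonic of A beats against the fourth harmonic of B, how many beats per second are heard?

9.2 Hz

Fourth harmonic of the first: 4·316.1 = 1264.4 Hz.
Fourth harmonic of the second: 4·313.8 = 1255.2 Hz.
f_beat = |1264.4 − 1255.2| = 9.2 Hz.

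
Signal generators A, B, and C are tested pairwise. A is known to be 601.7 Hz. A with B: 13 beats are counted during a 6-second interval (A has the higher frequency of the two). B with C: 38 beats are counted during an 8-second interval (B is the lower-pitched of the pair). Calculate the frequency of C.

604.2833 Hz

A–B: Beat frequency = 13/6 = 2.1667 Hz.
B is below A, so f_B = 601.7 − 2.1667 = 599.5333 Hz.
B–C: Beat frequency = 38/8 = 4.75 Hz.
C is above B, so f_C = 599.5333 + 4.75 = 604.2833 Hz.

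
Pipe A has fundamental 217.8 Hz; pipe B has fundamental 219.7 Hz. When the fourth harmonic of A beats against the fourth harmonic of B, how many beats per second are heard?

Fourth harmonic of the first: 4·217.8 = 871.2 Hz.
Fourth harmonic of the second: 4·219.7 = 878.8 Hz.
f_beat = |871.2 − 878.8| = 7.6 Hz.

7.6 Hz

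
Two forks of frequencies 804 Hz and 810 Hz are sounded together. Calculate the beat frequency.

The beat frequency equals the magnitude of the frequency difference.
|804 − 810| = 6 Hz.

6 Hz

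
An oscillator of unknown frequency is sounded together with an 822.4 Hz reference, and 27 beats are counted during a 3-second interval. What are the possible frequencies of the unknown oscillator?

813.4 Hz or 831.4 Hz

Beat frequency = 27/3 = 9 Hz.
|f − 822.4| = 9, so f = 822.4 ± 9.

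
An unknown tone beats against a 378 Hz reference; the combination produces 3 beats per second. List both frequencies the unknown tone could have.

|f − 378| = 3, so f = 378 ± 3.

375 Hz or 381 Hz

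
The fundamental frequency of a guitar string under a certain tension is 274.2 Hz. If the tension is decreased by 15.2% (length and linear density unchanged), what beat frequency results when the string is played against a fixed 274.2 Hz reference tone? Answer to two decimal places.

21.70 Hz

For a string, f ∝ √T, so the new frequency is 274.2·√0.848 = 252.5023 Hz.
f_beat = |252.5023 − 274.2| = 21.70 Hz.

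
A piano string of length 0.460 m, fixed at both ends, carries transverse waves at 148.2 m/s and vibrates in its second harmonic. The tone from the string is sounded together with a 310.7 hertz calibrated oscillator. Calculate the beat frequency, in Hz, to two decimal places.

11.47 Hz

For a string fixed at both ends, f_n = n·v/(2L) = 2·148.2/(2·0.460) = 322.1739 Hz.
f_beat = |322.1739 − 310.7| = 11.47 Hz.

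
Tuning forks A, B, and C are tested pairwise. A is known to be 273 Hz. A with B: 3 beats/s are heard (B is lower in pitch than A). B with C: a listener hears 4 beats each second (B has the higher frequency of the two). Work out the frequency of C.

266 Hz

B is below A, so f_B = 273 − 3 = 270 Hz.
C is below B, so f_C = 270 − 4 = 266 Hz.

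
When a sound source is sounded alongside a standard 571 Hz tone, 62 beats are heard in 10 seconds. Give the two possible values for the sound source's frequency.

Beat frequency = 62/10 = 6.2 Hz.
|f − 571| = 6.2, so f = 571 ± 6.2.

564.8 Hz or 577.2 Hz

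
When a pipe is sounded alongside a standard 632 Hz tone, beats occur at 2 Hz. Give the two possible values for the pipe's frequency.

|f − 632| = 2, so f = 632 ± 2.

630 Hz or 634 Hz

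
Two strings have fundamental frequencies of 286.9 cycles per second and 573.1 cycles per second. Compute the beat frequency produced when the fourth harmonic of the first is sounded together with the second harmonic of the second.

1.4 Hz

Fourth harmonic of the first: 4·286.9 = 1147.6 Hz.
Second harmonic of the second: 2·573.1 = 1146.2 Hz.
f_beat = |1147.6 − 1146.2| = 1.4 Hz.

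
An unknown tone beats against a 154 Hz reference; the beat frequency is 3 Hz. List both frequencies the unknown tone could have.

151 Hz or 157 Hz

|f − 154| = 3, so f = 154 ± 3.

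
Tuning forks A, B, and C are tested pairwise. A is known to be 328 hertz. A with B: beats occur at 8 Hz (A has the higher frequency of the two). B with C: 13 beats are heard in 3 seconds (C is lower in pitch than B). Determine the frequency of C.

B is below A, so f_B = 328 − 8 = 320 Hz.
B–C: Beat frequency = 13/3 = 4.3333 Hz.
C is below B, so f_C = 320 − 4.3333 = 315.6667 Hz.

315.6667 Hz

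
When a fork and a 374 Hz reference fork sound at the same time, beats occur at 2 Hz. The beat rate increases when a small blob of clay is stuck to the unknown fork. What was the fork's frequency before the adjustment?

372 Hz

|f − 374| = 2, so the fork was at either 372 Hz or 376 Hz.
Adding mass to a fork lowers its frequency; the adjustment lowers the fork's frequency.
The beat rate rose, so the adjustment moved the fork further from 374 Hz — it was already below the reference.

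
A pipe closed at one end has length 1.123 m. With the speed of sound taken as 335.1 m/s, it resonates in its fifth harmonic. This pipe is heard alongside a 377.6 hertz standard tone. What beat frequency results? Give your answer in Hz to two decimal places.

Closed pipe (odd harmonics): f_n = n·v/(4L) = 5·335.1/(4·1.123) = 372.9964 Hz.
f_beat = |372.9964 − 377.6| = 4.60 Hz.

4.60 Hz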